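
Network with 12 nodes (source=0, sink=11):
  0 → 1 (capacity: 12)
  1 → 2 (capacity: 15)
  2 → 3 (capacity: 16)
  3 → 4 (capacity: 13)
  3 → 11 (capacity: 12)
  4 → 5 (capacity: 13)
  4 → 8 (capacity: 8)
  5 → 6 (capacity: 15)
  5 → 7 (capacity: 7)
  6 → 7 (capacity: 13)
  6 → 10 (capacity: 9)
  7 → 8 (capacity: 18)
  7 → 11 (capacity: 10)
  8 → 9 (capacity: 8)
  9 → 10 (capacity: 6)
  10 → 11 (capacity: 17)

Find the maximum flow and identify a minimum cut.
Max flow = 12, Min cut edges: (0,1)

Maximum flow: 12
Minimum cut: (0,1)
Partition: S = [0], T = [1, 2, 3, 4, 5, 6, 7, 8, 9, 10, 11]

Max-flow min-cut theorem verified: both equal 12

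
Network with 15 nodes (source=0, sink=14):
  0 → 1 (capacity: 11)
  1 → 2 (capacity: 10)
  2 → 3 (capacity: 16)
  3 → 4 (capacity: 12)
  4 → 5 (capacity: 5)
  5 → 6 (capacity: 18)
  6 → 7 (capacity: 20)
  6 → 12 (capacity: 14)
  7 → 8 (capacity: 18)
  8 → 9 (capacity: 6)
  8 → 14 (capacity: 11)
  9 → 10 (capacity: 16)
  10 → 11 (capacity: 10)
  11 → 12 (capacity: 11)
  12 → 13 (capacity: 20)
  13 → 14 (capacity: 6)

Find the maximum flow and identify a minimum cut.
Max flow = 5, Min cut edges: (4,5)

Maximum flow: 5
Minimum cut: (4,5)
Partition: S = [0, 1, 2, 3, 4], T = [5, 6, 7, 8, 9, 10, 11, 12, 13, 14]

Max-flow min-cut theorem verified: both equal 5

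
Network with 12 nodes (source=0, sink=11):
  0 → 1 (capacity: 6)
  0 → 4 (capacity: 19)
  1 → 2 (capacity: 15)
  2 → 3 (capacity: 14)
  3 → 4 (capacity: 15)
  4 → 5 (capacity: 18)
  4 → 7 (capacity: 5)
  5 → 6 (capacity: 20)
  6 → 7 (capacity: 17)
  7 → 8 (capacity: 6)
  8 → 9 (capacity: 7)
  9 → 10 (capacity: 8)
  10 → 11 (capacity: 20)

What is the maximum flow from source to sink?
Maximum flow = 6

Max flow: 6

Flow assignment:
  0 → 1: 6/6
  1 → 2: 6/15
  2 → 3: 6/14
  3 → 4: 6/15
  4 → 5: 1/18
  4 → 7: 5/5
  5 → 6: 1/20
  6 → 7: 1/17
  7 → 8: 6/6
  8 → 9: 6/7
  9 → 10: 6/8
  10 → 11: 6/20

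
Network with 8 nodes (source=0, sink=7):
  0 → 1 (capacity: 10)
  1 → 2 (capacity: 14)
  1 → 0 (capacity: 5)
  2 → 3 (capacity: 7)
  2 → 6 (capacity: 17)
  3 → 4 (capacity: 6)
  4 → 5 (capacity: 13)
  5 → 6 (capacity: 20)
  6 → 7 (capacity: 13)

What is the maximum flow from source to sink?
Maximum flow = 10

Max flow: 10

Flow assignment:
  0 → 1: 10/10
  1 → 2: 10/14
  2 → 6: 10/17
  6 → 7: 10/13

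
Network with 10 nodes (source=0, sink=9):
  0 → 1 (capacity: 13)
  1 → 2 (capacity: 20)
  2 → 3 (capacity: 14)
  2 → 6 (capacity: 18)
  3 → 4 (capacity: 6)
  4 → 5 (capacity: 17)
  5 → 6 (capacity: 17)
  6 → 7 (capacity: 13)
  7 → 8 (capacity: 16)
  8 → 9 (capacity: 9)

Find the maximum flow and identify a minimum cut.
Max flow = 9, Min cut edges: (8,9)

Maximum flow: 9
Minimum cut: (8,9)
Partition: S = [0, 1, 2, 3, 4, 5, 6, 7, 8], T = [9]

Max-flow min-cut theorem verified: both equal 9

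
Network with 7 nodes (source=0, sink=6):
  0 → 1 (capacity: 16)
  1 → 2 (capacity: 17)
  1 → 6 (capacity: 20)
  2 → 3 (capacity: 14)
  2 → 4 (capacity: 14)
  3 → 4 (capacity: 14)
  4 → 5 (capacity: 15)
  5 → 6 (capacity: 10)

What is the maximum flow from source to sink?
Maximum flow = 16

Max flow: 16

Flow assignment:
  0 → 1: 16/16
  1 → 6: 16/20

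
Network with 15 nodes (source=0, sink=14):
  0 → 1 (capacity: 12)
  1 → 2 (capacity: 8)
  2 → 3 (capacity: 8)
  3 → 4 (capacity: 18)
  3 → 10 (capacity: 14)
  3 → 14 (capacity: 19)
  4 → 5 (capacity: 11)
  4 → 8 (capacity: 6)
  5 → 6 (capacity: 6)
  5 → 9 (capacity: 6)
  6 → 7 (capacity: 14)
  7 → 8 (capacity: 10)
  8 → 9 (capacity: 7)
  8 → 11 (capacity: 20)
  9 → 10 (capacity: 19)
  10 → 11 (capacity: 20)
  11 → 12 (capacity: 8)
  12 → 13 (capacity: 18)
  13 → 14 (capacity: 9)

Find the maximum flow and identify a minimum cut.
Max flow = 8, Min cut edges: (2,3)

Maximum flow: 8
Minimum cut: (2,3)
Partition: S = [0, 1, 2], T = [3, 4, 5, 6, 7, 8, 9, 10, 11, 12, 13, 14]

Max-flow min-cut theorem verified: both equal 8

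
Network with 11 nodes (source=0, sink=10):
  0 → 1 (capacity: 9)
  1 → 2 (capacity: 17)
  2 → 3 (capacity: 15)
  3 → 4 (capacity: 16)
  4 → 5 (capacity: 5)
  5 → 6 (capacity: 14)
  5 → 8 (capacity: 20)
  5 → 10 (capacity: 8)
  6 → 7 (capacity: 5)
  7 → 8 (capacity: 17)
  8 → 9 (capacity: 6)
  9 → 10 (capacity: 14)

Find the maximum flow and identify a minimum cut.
Max flow = 5, Min cut edges: (4,5)

Maximum flow: 5
Minimum cut: (4,5)
Partition: S = [0, 1, 2, 3, 4], T = [5, 6, 7, 8, 9, 10]

Max-flow min-cut theorem verified: both equal 5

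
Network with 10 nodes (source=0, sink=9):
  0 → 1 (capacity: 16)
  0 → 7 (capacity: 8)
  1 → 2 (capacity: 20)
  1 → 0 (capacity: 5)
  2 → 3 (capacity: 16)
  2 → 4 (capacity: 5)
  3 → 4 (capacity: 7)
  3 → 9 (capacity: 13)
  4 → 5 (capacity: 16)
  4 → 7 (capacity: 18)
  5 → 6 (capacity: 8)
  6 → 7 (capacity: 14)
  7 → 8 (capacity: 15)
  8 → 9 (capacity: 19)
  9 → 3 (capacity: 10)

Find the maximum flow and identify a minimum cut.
Max flow = 24, Min cut edges: (0,1), (0,7)

Maximum flow: 24
Minimum cut: (0,1), (0,7)
Partition: S = [0], T = [1, 2, 3, 4, 5, 6, 7, 8, 9]

Max-flow min-cut theorem verified: both equal 24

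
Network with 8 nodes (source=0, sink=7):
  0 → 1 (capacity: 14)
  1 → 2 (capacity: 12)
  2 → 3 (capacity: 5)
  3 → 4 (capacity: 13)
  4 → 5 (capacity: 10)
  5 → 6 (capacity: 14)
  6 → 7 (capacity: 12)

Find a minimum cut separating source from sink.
Min cut value = 5, edges: (2,3)

Min cut value: 5
Partition: S = [0, 1, 2], T = [3, 4, 5, 6, 7]
Cut edges: (2,3)

By max-flow min-cut theorem, max flow = min cut = 5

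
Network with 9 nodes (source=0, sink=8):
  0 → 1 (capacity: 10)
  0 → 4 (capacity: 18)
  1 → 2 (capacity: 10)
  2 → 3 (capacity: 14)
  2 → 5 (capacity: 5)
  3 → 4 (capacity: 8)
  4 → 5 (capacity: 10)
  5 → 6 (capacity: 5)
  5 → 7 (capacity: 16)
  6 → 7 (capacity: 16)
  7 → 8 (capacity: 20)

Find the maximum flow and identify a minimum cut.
Max flow = 15, Min cut edges: (2,5), (4,5)

Maximum flow: 15
Minimum cut: (2,5), (4,5)
Partition: S = [0, 1, 2, 3, 4], T = [5, 6, 7, 8]

Max-flow min-cut theorem verified: both equal 15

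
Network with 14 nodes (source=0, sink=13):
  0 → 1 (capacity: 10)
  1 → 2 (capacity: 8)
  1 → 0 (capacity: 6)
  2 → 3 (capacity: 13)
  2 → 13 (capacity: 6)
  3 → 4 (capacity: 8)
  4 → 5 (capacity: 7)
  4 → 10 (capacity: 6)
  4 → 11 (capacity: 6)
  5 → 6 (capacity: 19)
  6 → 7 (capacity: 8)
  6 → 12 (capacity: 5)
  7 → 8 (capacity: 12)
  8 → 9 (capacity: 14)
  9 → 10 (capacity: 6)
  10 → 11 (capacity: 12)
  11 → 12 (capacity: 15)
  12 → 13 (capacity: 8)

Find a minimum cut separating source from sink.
Min cut value = 8, edges: (1,2)

Min cut value: 8
Partition: S = [0, 1], T = [2, 3, 4, 5, 6, 7, 8, 9, 10, 11, 12, 13]
Cut edges: (1,2)

By max-flow min-cut theorem, max flow = min cut = 8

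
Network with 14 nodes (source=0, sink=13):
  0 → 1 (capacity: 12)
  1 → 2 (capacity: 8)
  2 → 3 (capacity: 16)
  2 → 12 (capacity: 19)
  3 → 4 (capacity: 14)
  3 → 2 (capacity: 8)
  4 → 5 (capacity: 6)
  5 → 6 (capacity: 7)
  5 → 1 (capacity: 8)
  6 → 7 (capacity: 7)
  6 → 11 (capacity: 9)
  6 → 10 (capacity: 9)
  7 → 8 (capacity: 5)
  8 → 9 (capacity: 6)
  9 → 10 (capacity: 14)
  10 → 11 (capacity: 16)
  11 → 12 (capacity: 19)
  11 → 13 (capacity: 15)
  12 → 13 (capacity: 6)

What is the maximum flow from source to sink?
Maximum flow = 8

Max flow: 8

Flow assignment:
  0 → 1: 8/12
  1 → 2: 8/8
  2 → 3: 2/16
  2 → 12: 6/19
  3 → 4: 2/14
  4 → 5: 2/6
  5 → 6: 2/7
  6 → 11: 2/9
  11 → 13: 2/15
  12 → 13: 6/6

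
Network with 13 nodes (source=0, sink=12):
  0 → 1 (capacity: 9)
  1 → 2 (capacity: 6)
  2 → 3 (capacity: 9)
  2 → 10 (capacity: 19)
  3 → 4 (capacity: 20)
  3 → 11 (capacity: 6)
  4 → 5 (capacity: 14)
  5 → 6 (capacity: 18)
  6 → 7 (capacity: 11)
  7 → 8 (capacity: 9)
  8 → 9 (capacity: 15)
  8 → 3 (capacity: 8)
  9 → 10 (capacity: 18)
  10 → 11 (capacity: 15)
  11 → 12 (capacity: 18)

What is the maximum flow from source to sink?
Maximum flow = 6

Max flow: 6

Flow assignment:
  0 → 1: 6/9
  1 → 2: 6/6
  2 → 3: 6/9
  3 → 11: 6/6
  11 → 12: 6/18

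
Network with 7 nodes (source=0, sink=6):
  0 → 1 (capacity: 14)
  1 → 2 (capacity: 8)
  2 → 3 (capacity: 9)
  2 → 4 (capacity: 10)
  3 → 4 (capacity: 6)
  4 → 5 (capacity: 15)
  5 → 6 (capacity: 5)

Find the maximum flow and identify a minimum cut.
Max flow = 5, Min cut edges: (5,6)

Maximum flow: 5
Minimum cut: (5,6)
Partition: S = [0, 1, 2, 3, 4, 5], T = [6]

Max-flow min-cut theorem verified: both equal 5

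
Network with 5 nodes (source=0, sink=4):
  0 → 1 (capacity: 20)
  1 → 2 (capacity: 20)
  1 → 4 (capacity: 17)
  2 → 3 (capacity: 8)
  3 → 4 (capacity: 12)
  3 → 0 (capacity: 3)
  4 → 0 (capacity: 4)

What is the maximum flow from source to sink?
Maximum flow = 20

Max flow: 20

Flow assignment:
  0 → 1: 20/20
  1 → 2: 3/20
  1 → 4: 17/17
  2 → 3: 3/8
  3 → 4: 3/12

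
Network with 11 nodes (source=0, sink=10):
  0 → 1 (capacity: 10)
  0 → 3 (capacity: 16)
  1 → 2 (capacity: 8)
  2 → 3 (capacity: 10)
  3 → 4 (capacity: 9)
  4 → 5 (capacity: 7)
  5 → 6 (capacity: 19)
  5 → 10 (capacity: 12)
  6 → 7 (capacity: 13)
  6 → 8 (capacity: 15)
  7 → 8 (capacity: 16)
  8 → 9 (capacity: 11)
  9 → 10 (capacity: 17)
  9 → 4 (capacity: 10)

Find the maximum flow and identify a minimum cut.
Max flow = 7, Min cut edges: (4,5)

Maximum flow: 7
Minimum cut: (4,5)
Partition: S = [0, 1, 2, 3, 4], T = [5, 6, 7, 8, 9, 10]

Max-flow min-cut theorem verified: both equal 7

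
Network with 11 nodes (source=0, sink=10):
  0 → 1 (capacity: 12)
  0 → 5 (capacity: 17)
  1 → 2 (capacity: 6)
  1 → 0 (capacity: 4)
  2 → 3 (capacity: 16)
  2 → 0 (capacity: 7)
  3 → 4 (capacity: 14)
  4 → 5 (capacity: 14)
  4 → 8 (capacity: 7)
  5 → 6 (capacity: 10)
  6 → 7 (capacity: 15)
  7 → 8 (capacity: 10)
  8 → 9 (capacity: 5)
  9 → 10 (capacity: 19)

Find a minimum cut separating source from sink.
Min cut value = 5, edges: (8,9)

Min cut value: 5
Partition: S = [0, 1, 2, 3, 4, 5, 6, 7, 8], T = [9, 10]
Cut edges: (8,9)

By max-flow min-cut theorem, max flow = min cut = 5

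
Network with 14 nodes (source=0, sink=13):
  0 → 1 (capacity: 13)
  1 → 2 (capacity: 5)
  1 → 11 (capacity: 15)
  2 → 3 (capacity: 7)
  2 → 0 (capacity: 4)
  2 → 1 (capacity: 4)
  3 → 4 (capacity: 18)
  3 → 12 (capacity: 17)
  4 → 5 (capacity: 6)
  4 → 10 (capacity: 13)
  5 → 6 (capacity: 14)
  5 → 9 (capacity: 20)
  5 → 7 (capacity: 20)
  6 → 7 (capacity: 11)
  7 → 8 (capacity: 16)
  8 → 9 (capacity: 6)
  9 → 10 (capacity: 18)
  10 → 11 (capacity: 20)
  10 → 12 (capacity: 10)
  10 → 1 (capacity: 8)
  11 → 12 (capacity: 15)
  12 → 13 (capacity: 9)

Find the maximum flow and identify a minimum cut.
Max flow = 9, Min cut edges: (12,13)

Maximum flow: 9
Minimum cut: (12,13)
Partition: S = [0, 1, 2, 3, 4, 5, 6, 7, 8, 9, 10, 11, 12], T = [13]

Max-flow min-cut theorem verified: both equal 9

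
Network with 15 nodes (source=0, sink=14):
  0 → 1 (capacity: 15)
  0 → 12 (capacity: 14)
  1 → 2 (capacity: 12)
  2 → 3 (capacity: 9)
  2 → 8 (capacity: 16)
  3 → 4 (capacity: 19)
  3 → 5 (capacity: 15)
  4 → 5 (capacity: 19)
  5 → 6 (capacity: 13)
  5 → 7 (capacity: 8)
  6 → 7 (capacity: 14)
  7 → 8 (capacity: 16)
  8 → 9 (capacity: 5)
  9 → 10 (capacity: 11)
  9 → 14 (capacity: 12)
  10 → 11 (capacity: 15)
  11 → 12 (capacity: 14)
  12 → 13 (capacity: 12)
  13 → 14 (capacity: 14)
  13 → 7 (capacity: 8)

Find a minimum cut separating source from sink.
Min cut value = 17, edges: (8,9), (12,13)

Min cut value: 17
Partition: S = [0, 1, 2, 3, 4, 5, 6, 7, 8, 10, 11, 12], T = [9, 13, 14]
Cut edges: (8,9), (12,13)

By max-flow min-cut theorem, max flow = min cut = 17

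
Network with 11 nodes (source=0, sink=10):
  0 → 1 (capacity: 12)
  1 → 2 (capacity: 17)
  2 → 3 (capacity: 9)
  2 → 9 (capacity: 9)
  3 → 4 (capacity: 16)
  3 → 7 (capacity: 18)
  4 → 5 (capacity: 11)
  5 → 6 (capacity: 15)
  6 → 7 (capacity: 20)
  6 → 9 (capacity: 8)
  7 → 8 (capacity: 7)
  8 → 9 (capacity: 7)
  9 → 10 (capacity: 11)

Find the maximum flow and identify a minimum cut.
Max flow = 11, Min cut edges: (9,10)

Maximum flow: 11
Minimum cut: (9,10)
Partition: S = [0, 1, 2, 3, 4, 5, 6, 7, 8, 9], T = [10]

Max-flow min-cut theorem verified: both equal 11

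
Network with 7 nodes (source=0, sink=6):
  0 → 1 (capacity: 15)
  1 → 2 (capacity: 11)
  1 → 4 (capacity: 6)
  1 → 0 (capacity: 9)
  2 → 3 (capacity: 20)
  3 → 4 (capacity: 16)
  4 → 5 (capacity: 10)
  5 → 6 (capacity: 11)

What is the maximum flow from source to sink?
Maximum flow = 10

Max flow: 10

Flow assignment:
  0 → 1: 10/15
  1 → 2: 9/11
  1 → 4: 1/6
  2 → 3: 9/20
  3 → 4: 9/16
  4 → 5: 10/10
  5 → 6: 10/11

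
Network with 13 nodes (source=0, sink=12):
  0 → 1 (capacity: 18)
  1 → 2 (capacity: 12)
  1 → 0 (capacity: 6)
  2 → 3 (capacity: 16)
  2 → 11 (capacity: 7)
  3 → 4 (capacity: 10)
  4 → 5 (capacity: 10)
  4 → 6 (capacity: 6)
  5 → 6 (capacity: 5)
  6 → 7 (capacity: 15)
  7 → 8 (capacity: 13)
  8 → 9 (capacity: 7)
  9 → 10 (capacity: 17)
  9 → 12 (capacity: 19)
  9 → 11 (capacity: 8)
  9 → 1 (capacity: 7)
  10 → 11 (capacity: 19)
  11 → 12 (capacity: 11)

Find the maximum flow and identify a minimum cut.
Max flow = 12, Min cut edges: (1,2)

Maximum flow: 12
Minimum cut: (1,2)
Partition: S = [0, 1], T = [2, 3, 4, 5, 6, 7, 8, 9, 10, 11, 12]

Max-flow min-cut theorem verified: both equal 12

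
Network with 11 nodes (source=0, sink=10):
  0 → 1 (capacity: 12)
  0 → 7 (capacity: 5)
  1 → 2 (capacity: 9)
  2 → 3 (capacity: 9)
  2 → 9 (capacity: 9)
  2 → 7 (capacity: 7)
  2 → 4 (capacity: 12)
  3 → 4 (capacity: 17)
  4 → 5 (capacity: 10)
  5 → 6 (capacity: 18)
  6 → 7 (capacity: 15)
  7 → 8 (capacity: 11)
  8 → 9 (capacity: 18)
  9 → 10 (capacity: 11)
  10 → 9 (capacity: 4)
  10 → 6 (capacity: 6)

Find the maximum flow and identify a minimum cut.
Max flow = 11, Min cut edges: (9,10)

Maximum flow: 11
Minimum cut: (9,10)
Partition: S = [0, 1, 2, 3, 4, 5, 6, 7, 8, 9], T = [10]

Max-flow min-cut theorem verified: both equal 11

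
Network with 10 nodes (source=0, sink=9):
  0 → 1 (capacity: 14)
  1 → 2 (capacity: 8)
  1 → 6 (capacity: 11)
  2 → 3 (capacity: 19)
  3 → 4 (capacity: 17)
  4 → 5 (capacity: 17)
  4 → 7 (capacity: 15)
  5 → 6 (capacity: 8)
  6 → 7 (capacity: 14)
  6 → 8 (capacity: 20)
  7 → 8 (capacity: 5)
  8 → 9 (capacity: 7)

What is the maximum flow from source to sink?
Maximum flow = 7

Max flow: 7

Flow assignment:
  0 → 1: 7/14
  1 → 2: 3/8
  1 → 6: 4/11
  2 → 3: 3/19
  3 → 4: 3/17
  4 → 7: 3/15
  6 → 8: 4/20
  7 → 8: 3/5
  8 → 9: 7/7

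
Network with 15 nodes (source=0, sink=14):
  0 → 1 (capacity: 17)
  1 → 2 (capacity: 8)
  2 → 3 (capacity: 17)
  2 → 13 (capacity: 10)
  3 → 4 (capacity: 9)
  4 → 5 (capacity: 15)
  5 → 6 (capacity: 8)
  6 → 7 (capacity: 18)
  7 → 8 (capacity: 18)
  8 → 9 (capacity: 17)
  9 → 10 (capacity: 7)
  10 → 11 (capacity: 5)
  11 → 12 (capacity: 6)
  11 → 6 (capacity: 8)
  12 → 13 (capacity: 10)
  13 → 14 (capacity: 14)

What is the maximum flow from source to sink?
Maximum flow = 8

Max flow: 8

Flow assignment:
  0 → 1: 8/17
  1 → 2: 8/8
  2 → 13: 8/10
  13 → 14: 8/14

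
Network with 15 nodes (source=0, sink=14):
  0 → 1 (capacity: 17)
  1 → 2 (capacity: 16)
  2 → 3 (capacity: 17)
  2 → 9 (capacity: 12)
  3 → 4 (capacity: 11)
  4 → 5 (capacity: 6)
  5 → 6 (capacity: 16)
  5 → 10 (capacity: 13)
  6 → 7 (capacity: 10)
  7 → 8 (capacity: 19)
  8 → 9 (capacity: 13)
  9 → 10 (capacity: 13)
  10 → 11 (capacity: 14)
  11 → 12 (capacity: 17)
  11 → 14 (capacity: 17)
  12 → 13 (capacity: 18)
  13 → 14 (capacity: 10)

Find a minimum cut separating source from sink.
Min cut value = 14, edges: (10,11)

Min cut value: 14
Partition: S = [0, 1, 2, 3, 4, 5, 6, 7, 8, 9, 10], T = [11, 12, 13, 14]
Cut edges: (10,11)

By max-flow min-cut theorem, max flow = min cut = 14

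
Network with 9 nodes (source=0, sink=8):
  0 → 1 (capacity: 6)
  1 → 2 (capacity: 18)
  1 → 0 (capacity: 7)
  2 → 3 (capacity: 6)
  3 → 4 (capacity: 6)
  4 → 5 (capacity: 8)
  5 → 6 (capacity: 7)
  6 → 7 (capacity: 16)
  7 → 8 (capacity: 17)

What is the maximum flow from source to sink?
Maximum flow = 6

Max flow: 6

Flow assignment:
  0 → 1: 6/6
  1 → 2: 6/18
  2 → 3: 6/6
  3 → 4: 6/6
  4 → 5: 6/8
  5 → 6: 6/7
  6 → 7: 6/16
  7 → 8: 6/17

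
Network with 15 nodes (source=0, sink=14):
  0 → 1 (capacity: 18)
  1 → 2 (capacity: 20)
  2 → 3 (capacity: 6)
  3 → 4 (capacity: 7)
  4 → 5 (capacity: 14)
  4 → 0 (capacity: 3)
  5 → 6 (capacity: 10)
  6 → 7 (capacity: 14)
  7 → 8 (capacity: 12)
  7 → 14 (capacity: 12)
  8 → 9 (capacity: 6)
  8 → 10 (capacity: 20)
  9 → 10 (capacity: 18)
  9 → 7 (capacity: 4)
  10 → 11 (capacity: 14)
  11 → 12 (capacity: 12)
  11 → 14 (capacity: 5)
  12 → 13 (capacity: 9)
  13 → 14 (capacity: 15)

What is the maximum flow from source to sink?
Maximum flow = 6

Max flow: 6

Flow assignment:
  0 → 1: 6/18
  1 → 2: 6/20
  2 → 3: 6/6
  3 → 4: 6/7
  4 → 5: 6/14
  5 → 6: 6/10
  6 → 7: 6/14
  7 → 14: 6/12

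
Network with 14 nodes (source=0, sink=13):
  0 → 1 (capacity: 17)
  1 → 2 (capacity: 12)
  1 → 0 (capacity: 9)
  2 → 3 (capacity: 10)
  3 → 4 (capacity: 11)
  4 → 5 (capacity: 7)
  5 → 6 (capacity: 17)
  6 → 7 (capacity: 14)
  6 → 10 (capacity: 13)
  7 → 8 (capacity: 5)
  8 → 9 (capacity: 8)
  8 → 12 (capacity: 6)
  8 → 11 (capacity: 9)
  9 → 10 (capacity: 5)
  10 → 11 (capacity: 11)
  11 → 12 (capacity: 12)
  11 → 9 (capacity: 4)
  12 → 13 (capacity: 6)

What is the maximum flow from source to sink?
Maximum flow = 6

Max flow: 6

Flow assignment:
  0 → 1: 6/17
  1 → 2: 6/12
  2 → 3: 6/10
  3 → 4: 6/11
  4 → 5: 6/7
  5 → 6: 6/17
  6 → 7: 4/14
  6 → 10: 2/13
  7 → 8: 4/5
  8 → 12: 4/6
  10 → 11: 2/11
  11 → 12: 2/12
  12 → 13: 6/6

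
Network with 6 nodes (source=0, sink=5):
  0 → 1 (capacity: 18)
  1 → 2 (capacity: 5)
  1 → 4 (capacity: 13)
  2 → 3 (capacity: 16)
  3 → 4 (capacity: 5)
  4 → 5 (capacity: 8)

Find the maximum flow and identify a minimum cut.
Max flow = 8, Min cut edges: (4,5)

Maximum flow: 8
Minimum cut: (4,5)
Partition: S = [0, 1, 2, 3, 4], T = [5]

Max-flow min-cut theorem verified: both equal 8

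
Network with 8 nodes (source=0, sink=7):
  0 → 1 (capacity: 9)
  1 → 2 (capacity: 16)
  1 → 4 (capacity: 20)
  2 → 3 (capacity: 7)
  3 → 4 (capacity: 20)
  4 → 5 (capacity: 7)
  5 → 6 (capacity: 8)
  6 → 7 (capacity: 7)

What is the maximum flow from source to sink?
Maximum flow = 7

Max flow: 7

Flow assignment:
  0 → 1: 7/9
  1 → 4: 7/20
  4 → 5: 7/7
  5 → 6: 7/8
  6 → 7: 7/7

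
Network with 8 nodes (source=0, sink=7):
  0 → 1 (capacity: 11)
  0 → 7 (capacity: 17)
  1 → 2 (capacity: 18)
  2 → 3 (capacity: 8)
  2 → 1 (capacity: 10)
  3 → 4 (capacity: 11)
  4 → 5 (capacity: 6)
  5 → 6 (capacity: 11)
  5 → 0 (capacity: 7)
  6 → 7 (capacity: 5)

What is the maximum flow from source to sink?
Maximum flow = 22

Max flow: 22

Flow assignment:
  0 → 1: 6/11
  0 → 7: 17/17
  1 → 2: 6/18
  2 → 3: 6/8
  3 → 4: 6/11
  4 → 5: 6/6
  5 → 6: 5/11
  5 → 0: 1/7
  6 → 7: 5/5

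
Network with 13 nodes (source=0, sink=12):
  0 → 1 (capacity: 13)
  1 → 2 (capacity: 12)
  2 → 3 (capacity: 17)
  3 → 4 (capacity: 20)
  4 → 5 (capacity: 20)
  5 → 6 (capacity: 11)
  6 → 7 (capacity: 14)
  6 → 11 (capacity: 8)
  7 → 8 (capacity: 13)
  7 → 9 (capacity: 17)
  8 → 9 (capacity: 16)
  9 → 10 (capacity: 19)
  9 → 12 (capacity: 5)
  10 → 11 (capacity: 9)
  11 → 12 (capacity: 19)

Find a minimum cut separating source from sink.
Min cut value = 11, edges: (5,6)

Min cut value: 11
Partition: S = [0, 1, 2, 3, 4, 5], T = [6, 7, 8, 9, 10, 11, 12]
Cut edges: (5,6)

By max-flow min-cut theorem, max flow = min cut = 11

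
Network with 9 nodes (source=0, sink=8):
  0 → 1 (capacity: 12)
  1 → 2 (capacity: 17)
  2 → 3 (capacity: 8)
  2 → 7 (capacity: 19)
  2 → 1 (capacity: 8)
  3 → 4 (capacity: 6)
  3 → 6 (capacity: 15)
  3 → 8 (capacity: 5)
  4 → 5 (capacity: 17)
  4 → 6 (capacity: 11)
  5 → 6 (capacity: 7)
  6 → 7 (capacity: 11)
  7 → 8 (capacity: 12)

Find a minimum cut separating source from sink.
Min cut value = 12, edges: (0,1)

Min cut value: 12
Partition: S = [0], T = [1, 2, 3, 4, 5, 6, 7, 8]
Cut edges: (0,1)

By max-flow min-cut theorem, max flow = min cut = 12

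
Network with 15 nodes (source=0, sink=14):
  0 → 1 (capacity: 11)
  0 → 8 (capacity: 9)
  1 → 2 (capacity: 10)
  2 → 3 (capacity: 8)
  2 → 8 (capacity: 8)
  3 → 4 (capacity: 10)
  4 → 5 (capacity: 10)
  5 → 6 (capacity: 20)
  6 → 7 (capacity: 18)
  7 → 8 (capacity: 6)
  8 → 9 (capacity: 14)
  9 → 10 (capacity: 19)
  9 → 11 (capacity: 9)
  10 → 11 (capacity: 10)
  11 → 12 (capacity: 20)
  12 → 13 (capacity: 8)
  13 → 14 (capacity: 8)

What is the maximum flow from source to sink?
Maximum flow = 8

Max flow: 8

Flow assignment:
  0 → 1: 8/11
  1 → 2: 8/10
  2 → 3: 2/8
  2 → 8: 6/8
  3 → 4: 2/10
  4 → 5: 2/10
  5 → 6: 2/20
  6 → 7: 2/18
  7 → 8: 2/6
  8 → 9: 8/14
  9 → 10: 5/19
  9 → 11: 3/9
  10 → 11: 5/10
  11 → 12: 8/20
  12 → 13: 8/8
  13 → 14: 8/8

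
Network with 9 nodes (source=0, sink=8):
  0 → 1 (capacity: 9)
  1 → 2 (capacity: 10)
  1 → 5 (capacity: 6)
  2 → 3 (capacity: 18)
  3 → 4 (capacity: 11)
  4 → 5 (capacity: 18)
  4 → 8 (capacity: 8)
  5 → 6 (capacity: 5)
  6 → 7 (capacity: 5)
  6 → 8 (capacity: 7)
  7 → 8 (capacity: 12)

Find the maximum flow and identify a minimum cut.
Max flow = 9, Min cut edges: (0,1)

Maximum flow: 9
Minimum cut: (0,1)
Partition: S = [0], T = [1, 2, 3, 4, 5, 6, 7, 8]

Max-flow min-cut theorem verified: both equal 9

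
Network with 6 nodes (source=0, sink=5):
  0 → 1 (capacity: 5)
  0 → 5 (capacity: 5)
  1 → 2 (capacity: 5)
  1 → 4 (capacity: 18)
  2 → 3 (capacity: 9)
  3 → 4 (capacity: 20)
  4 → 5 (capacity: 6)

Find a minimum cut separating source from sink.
Min cut value = 10, edges: (0,1), (0,5)

Min cut value: 10
Partition: S = [0], T = [1, 2, 3, 4, 5]
Cut edges: (0,1), (0,5)

By max-flow min-cut theorem, max flow = min cut = 10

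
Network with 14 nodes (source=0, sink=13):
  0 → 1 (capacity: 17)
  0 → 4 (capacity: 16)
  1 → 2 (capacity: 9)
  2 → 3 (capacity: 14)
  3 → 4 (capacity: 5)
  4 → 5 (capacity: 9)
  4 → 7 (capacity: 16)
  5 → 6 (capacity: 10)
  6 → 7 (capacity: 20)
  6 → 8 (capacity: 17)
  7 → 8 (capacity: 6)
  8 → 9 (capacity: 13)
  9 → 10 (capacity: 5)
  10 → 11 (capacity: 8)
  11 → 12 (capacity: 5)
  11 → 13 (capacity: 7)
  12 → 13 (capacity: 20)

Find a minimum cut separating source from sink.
Min cut value = 5, edges: (9,10)

Min cut value: 5
Partition: S = [0, 1, 2, 3, 4, 5, 6, 7, 8, 9], T = [10, 11, 12, 13]
Cut edges: (9,10)

By max-flow min-cut theorem, max flow = min cut = 5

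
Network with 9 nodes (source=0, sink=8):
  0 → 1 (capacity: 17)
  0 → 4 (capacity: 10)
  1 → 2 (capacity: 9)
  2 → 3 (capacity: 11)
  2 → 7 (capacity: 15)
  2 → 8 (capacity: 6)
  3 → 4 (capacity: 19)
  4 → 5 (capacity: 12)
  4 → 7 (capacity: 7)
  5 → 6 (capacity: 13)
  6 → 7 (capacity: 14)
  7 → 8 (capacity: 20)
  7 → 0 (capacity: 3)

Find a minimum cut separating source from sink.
Min cut value = 19, edges: (0,4), (1,2)

Min cut value: 19
Partition: S = [0, 1], T = [2, 3, 4, 5, 6, 7, 8]
Cut edges: (0,4), (1,2)

By max-flow min-cut theorem, max flow = min cut = 19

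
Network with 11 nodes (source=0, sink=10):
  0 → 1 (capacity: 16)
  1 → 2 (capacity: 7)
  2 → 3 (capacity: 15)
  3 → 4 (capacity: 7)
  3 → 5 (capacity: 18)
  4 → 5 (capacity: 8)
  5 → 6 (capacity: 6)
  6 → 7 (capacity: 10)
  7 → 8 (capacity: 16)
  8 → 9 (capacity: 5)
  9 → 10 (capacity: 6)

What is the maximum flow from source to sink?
Maximum flow = 5

Max flow: 5

Flow assignment:
  0 → 1: 5/16
  1 → 2: 5/7
  2 → 3: 5/15
  3 → 5: 5/18
  5 → 6: 5/6
  6 → 7: 5/10
  7 → 8: 5/16
  8 → 9: 5/5
  9 → 10: 5/6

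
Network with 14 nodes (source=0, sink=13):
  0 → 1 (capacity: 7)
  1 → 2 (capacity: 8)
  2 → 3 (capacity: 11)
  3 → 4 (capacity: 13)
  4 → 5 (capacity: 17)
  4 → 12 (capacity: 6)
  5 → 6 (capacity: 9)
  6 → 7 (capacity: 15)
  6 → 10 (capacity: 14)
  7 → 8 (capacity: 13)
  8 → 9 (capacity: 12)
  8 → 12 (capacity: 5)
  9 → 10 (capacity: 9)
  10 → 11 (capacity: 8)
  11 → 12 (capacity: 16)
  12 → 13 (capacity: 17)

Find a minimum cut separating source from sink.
Min cut value = 7, edges: (0,1)

Min cut value: 7
Partition: S = [0], T = [1, 2, 3, 4, 5, 6, 7, 8, 9, 10, 11, 12, 13]
Cut edges: (0,1)

By max-flow min-cut theorem, max flow = min cut = 7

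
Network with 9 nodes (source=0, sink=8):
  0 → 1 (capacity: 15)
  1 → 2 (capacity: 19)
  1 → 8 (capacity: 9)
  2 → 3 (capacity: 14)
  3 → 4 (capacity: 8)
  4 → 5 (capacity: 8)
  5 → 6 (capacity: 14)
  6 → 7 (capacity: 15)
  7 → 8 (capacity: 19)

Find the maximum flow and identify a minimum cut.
Max flow = 15, Min cut edges: (0,1)

Maximum flow: 15
Minimum cut: (0,1)
Partition: S = [0], T = [1, 2, 3, 4, 5, 6, 7, 8]

Max-flow min-cut theorem verified: both equal 15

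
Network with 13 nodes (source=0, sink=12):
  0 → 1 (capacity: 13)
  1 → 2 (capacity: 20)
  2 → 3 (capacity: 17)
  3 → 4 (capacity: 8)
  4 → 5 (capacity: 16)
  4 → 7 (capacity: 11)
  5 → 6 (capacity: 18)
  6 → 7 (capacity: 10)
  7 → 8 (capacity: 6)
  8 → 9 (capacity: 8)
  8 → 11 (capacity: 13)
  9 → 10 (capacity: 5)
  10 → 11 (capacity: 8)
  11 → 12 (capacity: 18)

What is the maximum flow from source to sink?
Maximum flow = 6

Max flow: 6

Flow assignment:
  0 → 1: 6/13
  1 → 2: 6/20
  2 → 3: 6/17
  3 → 4: 6/8
  4 → 7: 6/11
  7 → 8: 6/6
  8 → 11: 6/13
  11 → 12: 6/18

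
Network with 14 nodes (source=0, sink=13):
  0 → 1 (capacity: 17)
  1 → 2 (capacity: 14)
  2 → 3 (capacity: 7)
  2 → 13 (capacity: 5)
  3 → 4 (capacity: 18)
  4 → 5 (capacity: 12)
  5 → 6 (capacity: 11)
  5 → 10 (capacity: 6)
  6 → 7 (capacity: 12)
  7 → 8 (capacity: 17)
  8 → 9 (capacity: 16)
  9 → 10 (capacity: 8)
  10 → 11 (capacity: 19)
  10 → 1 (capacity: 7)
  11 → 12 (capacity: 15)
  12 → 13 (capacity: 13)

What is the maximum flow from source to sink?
Maximum flow = 12

Max flow: 12

Flow assignment:
  0 → 1: 12/17
  1 → 2: 12/14
  2 → 3: 7/7
  2 → 13: 5/5
  3 → 4: 7/18
  4 → 5: 7/12
  5 → 6: 1/11
  5 → 10: 6/6
  6 → 7: 1/12
  7 → 8: 1/17
  8 → 9: 1/16
  9 → 10: 1/8
  10 → 11: 7/19
  11 → 12: 7/15
  12 → 13: 7/13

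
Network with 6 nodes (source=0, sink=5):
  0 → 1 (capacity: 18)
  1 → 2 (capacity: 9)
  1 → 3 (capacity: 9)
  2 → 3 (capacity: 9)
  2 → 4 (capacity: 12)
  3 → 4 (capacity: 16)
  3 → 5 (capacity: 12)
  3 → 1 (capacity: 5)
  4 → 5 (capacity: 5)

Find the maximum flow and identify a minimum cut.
Max flow = 17, Min cut edges: (3,5), (4,5)

Maximum flow: 17
Minimum cut: (3,5), (4,5)
Partition: S = [0, 1, 2, 3, 4], T = [5]

Max-flow min-cut theorem verified: both equal 17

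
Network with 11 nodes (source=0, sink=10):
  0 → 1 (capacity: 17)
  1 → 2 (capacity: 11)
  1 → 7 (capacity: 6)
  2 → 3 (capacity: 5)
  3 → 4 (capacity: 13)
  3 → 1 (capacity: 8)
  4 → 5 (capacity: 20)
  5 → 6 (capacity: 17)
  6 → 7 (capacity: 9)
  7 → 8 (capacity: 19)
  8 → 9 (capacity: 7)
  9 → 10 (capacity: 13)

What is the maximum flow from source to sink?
Maximum flow = 7

Max flow: 7

Flow assignment:
  0 → 1: 7/17
  1 → 2: 5/11
  1 → 7: 2/6
  2 → 3: 5/5
  3 → 4: 5/13
  4 → 5: 5/20
  5 → 6: 5/17
  6 → 7: 5/9
  7 → 8: 7/19
  8 → 9: 7/7
  9 → 10: 7/13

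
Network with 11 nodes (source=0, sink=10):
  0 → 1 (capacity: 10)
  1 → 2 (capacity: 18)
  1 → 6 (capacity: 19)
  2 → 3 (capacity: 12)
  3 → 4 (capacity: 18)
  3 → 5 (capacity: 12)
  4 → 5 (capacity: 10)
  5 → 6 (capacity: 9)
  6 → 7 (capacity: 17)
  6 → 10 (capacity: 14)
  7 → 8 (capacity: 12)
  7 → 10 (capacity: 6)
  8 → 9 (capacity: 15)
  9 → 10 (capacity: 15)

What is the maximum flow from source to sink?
Maximum flow = 10

Max flow: 10

Flow assignment:
  0 → 1: 10/10
  1 → 6: 10/19
  6 → 10: 10/14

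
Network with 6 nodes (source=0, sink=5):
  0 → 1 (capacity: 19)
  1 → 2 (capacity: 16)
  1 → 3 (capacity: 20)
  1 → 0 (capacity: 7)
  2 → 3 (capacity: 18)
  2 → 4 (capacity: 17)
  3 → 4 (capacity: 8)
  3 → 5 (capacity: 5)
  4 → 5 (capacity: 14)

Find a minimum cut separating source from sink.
Min cut value = 19, edges: (3,5), (4,5)

Min cut value: 19
Partition: S = [0, 1, 2, 3, 4], T = [5]
Cut edges: (3,5), (4,5)

By max-flow min-cut theorem, max flow = min cut = 19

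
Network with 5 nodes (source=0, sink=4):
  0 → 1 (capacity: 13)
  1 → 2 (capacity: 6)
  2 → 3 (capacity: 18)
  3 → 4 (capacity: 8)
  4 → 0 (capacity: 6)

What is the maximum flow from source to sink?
Maximum flow = 6

Max flow: 6

Flow assignment:
  0 → 1: 6/13
  1 → 2: 6/6
  2 → 3: 6/18
  3 → 4: 6/8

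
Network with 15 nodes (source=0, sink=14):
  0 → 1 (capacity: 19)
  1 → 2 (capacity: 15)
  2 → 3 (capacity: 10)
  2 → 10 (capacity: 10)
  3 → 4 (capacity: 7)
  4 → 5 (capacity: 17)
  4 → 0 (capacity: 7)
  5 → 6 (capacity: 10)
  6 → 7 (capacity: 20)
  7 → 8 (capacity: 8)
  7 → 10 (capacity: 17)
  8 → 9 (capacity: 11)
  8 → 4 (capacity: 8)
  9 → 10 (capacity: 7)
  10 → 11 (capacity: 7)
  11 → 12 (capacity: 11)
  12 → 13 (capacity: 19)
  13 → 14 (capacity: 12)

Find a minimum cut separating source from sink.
Min cut value = 7, edges: (10,11)

Min cut value: 7
Partition: S = [0, 1, 2, 3, 4, 5, 6, 7, 8, 9, 10], T = [11, 12, 13, 14]
Cut edges: (10,11)

By max-flow min-cut theorem, max flow = min cut = 7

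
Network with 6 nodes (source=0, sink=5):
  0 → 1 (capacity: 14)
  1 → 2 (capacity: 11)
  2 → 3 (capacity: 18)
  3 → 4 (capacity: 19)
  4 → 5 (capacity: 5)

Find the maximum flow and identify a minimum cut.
Max flow = 5, Min cut edges: (4,5)

Maximum flow: 5
Minimum cut: (4,5)
Partition: S = [0, 1, 2, 3, 4], T = [5]

Max-flow min-cut theorem verified: both equal 5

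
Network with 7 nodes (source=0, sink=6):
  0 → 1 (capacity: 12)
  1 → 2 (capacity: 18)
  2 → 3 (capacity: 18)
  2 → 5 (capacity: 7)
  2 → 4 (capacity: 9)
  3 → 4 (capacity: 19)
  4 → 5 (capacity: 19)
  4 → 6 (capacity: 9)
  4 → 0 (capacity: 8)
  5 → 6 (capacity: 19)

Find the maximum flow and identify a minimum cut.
Max flow = 12, Min cut edges: (0,1)

Maximum flow: 12
Minimum cut: (0,1)
Partition: S = [0], T = [1, 2, 3, 4, 5, 6]

Max-flow min-cut theorem verified: both equal 12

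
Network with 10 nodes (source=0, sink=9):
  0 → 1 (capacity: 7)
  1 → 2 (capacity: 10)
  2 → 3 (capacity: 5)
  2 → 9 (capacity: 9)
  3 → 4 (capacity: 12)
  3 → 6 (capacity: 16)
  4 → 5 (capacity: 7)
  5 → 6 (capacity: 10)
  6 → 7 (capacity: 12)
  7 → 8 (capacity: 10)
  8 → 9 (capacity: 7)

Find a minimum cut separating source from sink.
Min cut value = 7, edges: (0,1)

Min cut value: 7
Partition: S = [0], T = [1, 2, 3, 4, 5, 6, 7, 8, 9]
Cut edges: (0,1)

By max-flow min-cut theorem, max flow = min cut = 7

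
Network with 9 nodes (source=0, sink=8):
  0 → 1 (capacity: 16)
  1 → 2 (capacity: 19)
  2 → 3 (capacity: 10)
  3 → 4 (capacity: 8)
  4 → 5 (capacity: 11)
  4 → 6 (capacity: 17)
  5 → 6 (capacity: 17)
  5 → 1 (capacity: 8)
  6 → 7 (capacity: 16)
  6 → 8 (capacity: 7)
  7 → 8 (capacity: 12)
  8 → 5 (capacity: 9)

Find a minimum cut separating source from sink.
Min cut value = 8, edges: (3,4)

Min cut value: 8
Partition: S = [0, 1, 2, 3], T = [4, 5, 6, 7, 8]
Cut edges: (3,4)

By max-flow min-cut theorem, max flow = min cut = 8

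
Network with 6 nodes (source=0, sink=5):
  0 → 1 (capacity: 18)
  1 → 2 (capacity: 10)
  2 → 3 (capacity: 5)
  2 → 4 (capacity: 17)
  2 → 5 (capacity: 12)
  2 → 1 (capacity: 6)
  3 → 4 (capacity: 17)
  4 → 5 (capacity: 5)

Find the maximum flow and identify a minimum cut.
Max flow = 10, Min cut edges: (1,2)

Maximum flow: 10
Minimum cut: (1,2)
Partition: S = [0, 1], T = [2, 3, 4, 5]

Max-flow min-cut theorem verified: both equal 10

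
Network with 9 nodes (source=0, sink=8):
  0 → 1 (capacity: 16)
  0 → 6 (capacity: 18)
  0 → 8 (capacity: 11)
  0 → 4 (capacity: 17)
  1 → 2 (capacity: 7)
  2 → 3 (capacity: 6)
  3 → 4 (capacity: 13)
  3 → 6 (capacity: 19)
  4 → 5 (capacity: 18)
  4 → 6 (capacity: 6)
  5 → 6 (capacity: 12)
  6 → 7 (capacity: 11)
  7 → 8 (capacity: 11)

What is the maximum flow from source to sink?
Maximum flow = 22

Max flow: 22

Flow assignment:
  0 → 1: 6/16
  0 → 8: 11/11
  0 → 4: 5/17
  1 → 2: 6/7
  2 → 3: 6/6
  3 → 4: 6/13
  4 → 5: 11/18
  5 → 6: 11/12
  6 → 7: 11/11
  7 → 8: 11/11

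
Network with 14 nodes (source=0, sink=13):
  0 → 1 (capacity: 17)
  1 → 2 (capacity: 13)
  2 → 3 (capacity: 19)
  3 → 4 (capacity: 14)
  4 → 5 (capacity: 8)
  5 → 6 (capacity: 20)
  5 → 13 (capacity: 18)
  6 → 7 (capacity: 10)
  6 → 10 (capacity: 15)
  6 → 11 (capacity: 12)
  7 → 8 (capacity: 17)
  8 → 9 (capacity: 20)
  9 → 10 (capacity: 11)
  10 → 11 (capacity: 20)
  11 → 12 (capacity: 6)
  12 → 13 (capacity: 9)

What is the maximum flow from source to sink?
Maximum flow = 8

Max flow: 8

Flow assignment:
  0 → 1: 8/17
  1 → 2: 8/13
  2 → 3: 8/19
  3 → 4: 8/14
  4 → 5: 8/8
  5 → 13: 8/18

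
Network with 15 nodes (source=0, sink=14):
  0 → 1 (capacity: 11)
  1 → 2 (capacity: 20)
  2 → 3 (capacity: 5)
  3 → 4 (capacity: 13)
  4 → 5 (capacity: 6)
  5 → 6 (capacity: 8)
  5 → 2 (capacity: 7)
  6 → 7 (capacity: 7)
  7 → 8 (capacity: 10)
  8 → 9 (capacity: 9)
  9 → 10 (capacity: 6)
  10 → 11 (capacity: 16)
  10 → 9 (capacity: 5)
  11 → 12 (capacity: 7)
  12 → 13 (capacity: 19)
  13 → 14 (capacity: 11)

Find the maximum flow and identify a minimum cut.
Max flow = 5, Min cut edges: (2,3)

Maximum flow: 5
Minimum cut: (2,3)
Partition: S = [0, 1, 2], T = [3, 4, 5, 6, 7, 8, 9, 10, 11, 12, 13, 14]

Max-flow min-cut theorem verified: both equal 5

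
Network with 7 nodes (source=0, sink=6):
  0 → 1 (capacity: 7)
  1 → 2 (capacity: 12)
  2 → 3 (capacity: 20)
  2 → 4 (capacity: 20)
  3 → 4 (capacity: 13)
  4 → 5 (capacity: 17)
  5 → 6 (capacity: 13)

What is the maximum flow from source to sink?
Maximum flow = 7

Max flow: 7

Flow assignment:
  0 → 1: 7/7
  1 → 2: 7/12
  2 → 4: 7/20
  4 → 5: 7/17
  5 → 6: 7/13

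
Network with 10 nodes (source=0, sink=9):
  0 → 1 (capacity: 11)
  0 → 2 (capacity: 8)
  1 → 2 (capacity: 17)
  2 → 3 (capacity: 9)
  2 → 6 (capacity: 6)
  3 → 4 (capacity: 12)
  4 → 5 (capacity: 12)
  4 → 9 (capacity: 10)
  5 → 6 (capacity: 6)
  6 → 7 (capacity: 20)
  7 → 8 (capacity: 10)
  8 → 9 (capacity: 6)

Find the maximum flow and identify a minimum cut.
Max flow = 15, Min cut edges: (2,3), (8,9)

Maximum flow: 15
Minimum cut: (2,3), (8,9)
Partition: S = [0, 1, 2, 5, 6, 7, 8], T = [3, 4, 9]

Max-flow min-cut theorem verified: both equal 15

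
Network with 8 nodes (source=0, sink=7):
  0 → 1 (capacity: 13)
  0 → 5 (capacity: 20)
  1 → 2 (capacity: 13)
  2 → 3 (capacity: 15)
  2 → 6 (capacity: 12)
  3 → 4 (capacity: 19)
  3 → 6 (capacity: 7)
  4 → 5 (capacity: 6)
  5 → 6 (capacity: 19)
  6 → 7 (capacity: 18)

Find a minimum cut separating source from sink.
Min cut value = 18, edges: (6,7)

Min cut value: 18
Partition: S = [0, 1, 2, 3, 4, 5, 6], T = [7]
Cut edges: (6,7)

By max-flow min-cut theorem, max flow = min cut = 18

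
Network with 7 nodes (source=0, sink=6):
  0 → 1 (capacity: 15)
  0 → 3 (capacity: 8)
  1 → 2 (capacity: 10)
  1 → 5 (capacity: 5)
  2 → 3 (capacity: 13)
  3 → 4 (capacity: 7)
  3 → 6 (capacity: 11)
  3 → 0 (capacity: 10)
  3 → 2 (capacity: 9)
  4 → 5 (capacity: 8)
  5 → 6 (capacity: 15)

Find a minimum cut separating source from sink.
Min cut value = 23, edges: (1,5), (3,4), (3,6)

Min cut value: 23
Partition: S = [0, 1, 2, 3], T = [4, 5, 6]
Cut edges: (1,5), (3,4), (3,6)

By max-flow min-cut theorem, max flow = min cut = 23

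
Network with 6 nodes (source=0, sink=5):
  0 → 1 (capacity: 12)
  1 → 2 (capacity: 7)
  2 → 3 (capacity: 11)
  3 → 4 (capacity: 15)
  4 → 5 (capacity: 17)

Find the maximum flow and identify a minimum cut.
Max flow = 7, Min cut edges: (1,2)

Maximum flow: 7
Minimum cut: (1,2)
Partition: S = [0, 1], T = [2, 3, 4, 5]

Max-flow min-cut theorem verified: both equal 7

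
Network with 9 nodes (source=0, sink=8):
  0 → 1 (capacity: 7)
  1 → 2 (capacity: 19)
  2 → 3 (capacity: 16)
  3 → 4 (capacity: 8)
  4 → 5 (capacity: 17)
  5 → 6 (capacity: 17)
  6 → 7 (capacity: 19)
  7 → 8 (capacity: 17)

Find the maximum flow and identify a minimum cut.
Max flow = 7, Min cut edges: (0,1)

Maximum flow: 7
Minimum cut: (0,1)
Partition: S = [0], T = [1, 2, 3, 4, 5, 6, 7, 8]

Max-flow min-cut theorem verified: both equal 7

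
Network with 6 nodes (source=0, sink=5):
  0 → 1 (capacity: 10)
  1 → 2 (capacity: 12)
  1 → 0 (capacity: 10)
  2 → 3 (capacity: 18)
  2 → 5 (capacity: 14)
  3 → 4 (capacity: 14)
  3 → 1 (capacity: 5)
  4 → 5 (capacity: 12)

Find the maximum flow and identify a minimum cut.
Max flow = 10, Min cut edges: (0,1)

Maximum flow: 10
Minimum cut: (0,1)
Partition: S = [0], T = [1, 2, 3, 4, 5]

Max-flow min-cut theorem verified: both equal 10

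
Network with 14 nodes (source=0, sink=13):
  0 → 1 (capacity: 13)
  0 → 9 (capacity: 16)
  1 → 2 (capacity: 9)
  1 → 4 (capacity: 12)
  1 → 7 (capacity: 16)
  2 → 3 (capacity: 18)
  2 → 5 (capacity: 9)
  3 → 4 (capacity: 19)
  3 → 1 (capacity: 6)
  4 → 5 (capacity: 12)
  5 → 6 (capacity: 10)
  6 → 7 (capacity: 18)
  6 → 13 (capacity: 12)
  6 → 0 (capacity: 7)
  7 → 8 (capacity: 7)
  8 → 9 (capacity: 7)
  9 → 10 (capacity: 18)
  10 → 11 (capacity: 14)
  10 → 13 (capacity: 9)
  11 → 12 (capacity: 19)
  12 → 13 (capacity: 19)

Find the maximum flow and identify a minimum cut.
Max flow = 28, Min cut edges: (5,6), (9,10)

Maximum flow: 28
Minimum cut: (5,6), (9,10)
Partition: S = [0, 1, 2, 3, 4, 5, 7, 8, 9], T = [6, 10, 11, 12, 13]

Max-flow min-cut theorem verified: both equal 28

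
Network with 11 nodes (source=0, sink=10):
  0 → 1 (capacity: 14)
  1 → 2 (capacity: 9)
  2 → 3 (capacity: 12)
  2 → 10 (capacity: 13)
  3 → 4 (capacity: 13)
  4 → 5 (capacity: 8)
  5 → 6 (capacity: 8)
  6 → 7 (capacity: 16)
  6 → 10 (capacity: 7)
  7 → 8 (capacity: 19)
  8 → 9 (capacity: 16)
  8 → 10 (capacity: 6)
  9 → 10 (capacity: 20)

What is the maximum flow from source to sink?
Maximum flow = 9

Max flow: 9

Flow assignment:
  0 → 1: 9/14
  1 → 2: 9/9
  2 → 10: 9/13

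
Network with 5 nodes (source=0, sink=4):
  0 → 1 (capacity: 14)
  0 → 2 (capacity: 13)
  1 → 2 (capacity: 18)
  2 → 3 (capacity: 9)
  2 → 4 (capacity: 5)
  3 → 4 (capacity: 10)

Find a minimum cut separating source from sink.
Min cut value = 14, edges: (2,3), (2,4)

Min cut value: 14
Partition: S = [0, 1, 2], T = [3, 4]
Cut edges: (2,3), (2,4)

By max-flow min-cut theorem, max flow = min cut = 14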